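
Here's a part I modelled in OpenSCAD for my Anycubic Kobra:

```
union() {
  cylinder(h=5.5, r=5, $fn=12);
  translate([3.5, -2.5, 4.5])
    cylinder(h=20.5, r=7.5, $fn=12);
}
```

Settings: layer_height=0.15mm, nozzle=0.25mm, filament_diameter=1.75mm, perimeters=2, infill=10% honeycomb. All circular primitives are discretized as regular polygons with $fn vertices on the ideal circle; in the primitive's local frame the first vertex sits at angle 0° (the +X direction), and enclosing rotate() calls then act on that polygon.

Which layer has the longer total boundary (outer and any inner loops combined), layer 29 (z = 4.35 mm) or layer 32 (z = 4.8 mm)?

Layer 29 (z = 4.35): the r=5 cylinder gives a regular 12-gon of circumradius 5 (constant along its height) (perimeter = 2·12·5.000·sin(180°/12) = 31.06 mm); the cylinder at (3.5, -2.5) is absent (z outside [4.5, 25]); Combining (union): only the r=5 cylinder is present, so the union is just that shape — boundary = 31.06 mm. So its perimeter = 31.06 mm. Layer 32 (z = 4.8): the cylinder: section is a regular 12-gon, circumradius r=5 (perimeter = 2·12·5.000·sin(180°/12) = 31.06 mm); the cylinder at (3.5, -2.5): section is a regular 12-gon, circumradius r=7.5 (perimeter = 2·12·7.500·sin(180°/12) = 46.59 mm); Merging all regions: the regions partially overlap (shared area 61.27 mm²), so the edge portions inside another operand are dropped and the merged outline is re-measured after clipping — boundary = 49.09 mm. So its perimeter = 49.09 mm. Layer 32 is larger (49.09 vs 31.06 mm).

layer 32 (z = 4.8 mm)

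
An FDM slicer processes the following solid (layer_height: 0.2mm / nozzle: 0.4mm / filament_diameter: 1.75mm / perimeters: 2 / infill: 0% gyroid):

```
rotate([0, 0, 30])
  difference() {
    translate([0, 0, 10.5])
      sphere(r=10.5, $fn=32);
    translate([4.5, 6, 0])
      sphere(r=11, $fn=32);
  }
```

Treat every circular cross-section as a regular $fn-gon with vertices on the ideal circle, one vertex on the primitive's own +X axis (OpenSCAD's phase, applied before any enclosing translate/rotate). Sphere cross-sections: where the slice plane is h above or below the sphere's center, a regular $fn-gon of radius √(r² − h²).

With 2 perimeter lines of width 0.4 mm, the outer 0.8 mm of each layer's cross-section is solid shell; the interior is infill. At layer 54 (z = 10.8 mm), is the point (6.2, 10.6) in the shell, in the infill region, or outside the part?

outside

At z = 10.8 mm: the r=10.5 sphere contributes a regular 32-gon of circumradius √(10.5²−0.3²) = 10.496; the r=11 sphere at (4.5, 6) contributes a regular 32-gon of circumradius √(11²−10.8²) = 2.088; Taking the first minus the rest: starting from the r=10.5 sphere, the r=11 sphere at (4.5, 6) lies wholly inside it (removes its full 13.61 mm² and its 13.10 mm outline becomes a hole wall) — 1 connected region with 1 hole; (whole slice rotated 30° about Z — lengths, areas and connectivity unchanged). Overall, the cross-section is one region with 1 hole. Undo the 30° rotation: the query point maps to (10.669, 6.080) in the un-rotated model frame. The nearest boundary edge runs (8.73, 5.83)→(9.70, 4.02); distance from the point to it = 1.83 mm. The point is not inside any of the regions above, so it lies outside the cross-section (1.83 mm from the nearest boundary).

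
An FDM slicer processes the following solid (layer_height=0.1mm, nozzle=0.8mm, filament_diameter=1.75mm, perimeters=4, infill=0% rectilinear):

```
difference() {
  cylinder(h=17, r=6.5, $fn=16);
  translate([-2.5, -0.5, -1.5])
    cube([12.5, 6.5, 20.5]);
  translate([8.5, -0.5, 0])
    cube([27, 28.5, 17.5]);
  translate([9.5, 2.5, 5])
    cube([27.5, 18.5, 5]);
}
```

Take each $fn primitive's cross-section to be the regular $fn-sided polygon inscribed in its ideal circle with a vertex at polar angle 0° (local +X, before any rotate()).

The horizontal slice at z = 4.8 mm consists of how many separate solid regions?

2

At z = 4.8 mm: the r=6.5 cylinder contributes a regular 16-gon of circumradius 6.5; the cube at (-2.5, -0.5) (footprint 12.5×6.5) is included at this height; the 27×28.5 cube at (8.5, -0.5) contributes its full rectangle; the cube at (9.5, 2.5) does not reach this height (z outside [5, 10]); Subtracting the remaining from the first: starting from the r=6.5 cylinder, the 12.5×6.5 cube at (-2.5, -0.5) partially overlaps it — only the 51.18 mm² overlap (of its 81.25 mm²) is removed, clipping the outline; the 27×28.5 cube at (8.5, -0.5) misses the remaining region (no effect) — 2 connected regions. The result has 2 disconnected regions.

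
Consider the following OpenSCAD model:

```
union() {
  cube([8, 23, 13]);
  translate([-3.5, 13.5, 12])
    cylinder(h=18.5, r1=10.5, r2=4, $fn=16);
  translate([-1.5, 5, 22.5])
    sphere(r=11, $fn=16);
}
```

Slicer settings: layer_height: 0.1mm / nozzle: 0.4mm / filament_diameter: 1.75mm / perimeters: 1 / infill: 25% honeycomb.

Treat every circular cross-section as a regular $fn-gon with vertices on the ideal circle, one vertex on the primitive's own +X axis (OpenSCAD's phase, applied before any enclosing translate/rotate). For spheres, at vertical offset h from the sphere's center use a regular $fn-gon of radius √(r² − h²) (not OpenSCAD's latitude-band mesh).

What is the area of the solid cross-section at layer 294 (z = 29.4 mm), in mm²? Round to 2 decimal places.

At z = 29.4 mm: the cube does not reach this height (z outside [0, 13]); the cone at (-3.5, 13.5) contributes a regular 16-gon of circumradius 4.386 (interpolated between r1=10.5 and r2=4 at t=0.941) (area = (16/2)·4.386²·sin(360°/16) = 58.91 mm²); the r=11 sphere at (-1.5, 5) slices to a regular 16-gon of circumradius 8.567 (√(r²−h²) with h=6.9 from center) (area = (16/2)·8.567²·sin(360°/16) = 224.68 mm²); Combining (union): the regions partially overlap — summed areas 283.59 mm² minus the doubly-counted overlap 23.87 mm² gives 259.72 mm² — area = 259.72 mm². Overall, the cross-section is a single solid region. Net area = 259.72 mm².

259.72 mm²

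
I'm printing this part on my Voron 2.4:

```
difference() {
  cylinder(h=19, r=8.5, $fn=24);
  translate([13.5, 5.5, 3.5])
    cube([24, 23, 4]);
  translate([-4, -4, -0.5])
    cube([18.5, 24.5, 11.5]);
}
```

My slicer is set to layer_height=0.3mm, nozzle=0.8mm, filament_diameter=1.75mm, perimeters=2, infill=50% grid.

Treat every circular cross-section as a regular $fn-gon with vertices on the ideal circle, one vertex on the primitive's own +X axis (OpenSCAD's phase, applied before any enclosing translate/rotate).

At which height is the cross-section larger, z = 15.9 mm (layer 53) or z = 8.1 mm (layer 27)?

layer 53 (z = 15.9 mm)

Layer 53 (z = 15.9): the cylinder: section is a regular 24-gon, circumradius r=8.5 (area = (24/2)·8.500²·sin(360°/24) = 224.40 mm²); the cube at (13.5, 5.5) does not reach this height (z outside [3.5, 7.5]); the cube at (-4, -4) is absent (z outside [-0.5, 11]); Subtracting the remaining from the first: none of the subtracted shapes is present at this height, so the r=8.5 cylinder is unchanged — area = 224.40 mm². So its area = 224.40 mm². Layer 27 (z = 8.1): the r=8.5 cylinder gives a regular 24-gon of circumradius 8.5 (constant along its height) (area = (24/2)·8.500²·sin(360°/24) = 224.40 mm²); the cube at (13.5, 5.5) does not reach this height (z outside [3.5, 7.5]); the cube at (-4, -4) is present — its section is the full 18.5×24.5 rectangle (area 453.25 mm²); Subtracting the remaining from the first: starting from the r=8.5 cylinder (224.40 mm²), the 18.5×24.5 cube at (-4, -4) partially overlaps it — only the 137.08 mm² overlap (of its 453.25 mm²) is removed, clipping the outline — area = 87.32 mm². So its area = 87.32 mm². Layer 53 is larger (224.40 vs 87.32 mm²).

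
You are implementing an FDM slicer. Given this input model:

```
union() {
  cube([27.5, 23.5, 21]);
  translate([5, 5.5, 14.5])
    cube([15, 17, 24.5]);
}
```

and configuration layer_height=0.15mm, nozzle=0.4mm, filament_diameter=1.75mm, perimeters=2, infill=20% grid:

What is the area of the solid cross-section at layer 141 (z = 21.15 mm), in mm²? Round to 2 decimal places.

255.00 mm²

At z = 21.15 mm: the cube is absent (z outside [0, 21]); the cube at (5, 5.5) (footprint 15×17) is included at this height (area 255.00 mm²); Combining (union): only the 15×17 cube at (5, 5.5) is present, so the union is just that shape — area = 255.00 mm². Overall, the cross-section is a single solid region. Net area = 255.00 mm².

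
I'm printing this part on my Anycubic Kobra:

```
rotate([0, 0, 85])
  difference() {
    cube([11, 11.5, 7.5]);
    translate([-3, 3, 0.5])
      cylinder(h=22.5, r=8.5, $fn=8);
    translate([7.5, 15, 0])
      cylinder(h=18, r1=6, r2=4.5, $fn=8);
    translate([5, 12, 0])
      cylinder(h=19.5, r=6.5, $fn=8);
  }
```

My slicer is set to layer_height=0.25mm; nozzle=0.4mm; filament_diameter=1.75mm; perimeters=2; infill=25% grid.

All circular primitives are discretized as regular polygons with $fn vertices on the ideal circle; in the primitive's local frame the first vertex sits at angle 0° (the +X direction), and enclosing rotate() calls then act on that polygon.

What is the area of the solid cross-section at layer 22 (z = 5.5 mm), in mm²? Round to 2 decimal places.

At z = 5.5 mm: the cube (footprint 11×11.5) is included at this height (area 126.50 mm²); the r=8.5 cylinder at (-3, 3) gives a regular 8-gon of circumradius 8.5 (constant along its height) (area = (8/2)·8.500²·sin(360°/8) = 204.35 mm²); the cone at (7.5, 15) (r1=6→r2=4.5) has section circumradius 5.542 here — a regular 8-gon (area = (8/2)·5.542²·sin(360°/8) = 86.86 mm²); the r=6.5 cylinder at (5, 12) contributes a regular 8-gon of circumradius 6.5 (area = (8/2)·6.500²·sin(360°/8) = 119.50 mm²); Taking the first minus the rest: starting from the 11×11.5 cube (126.50 mm²), the r=8.5 cylinder at (-3, 3) partially overlaps it — only the 42.09 mm² overlap (of its 204.35 mm²) is removed, clipping the outline; the cone at (7.5, 15) partially overlaps it — only the 9.47 mm² overlap (of its 86.86 mm²) is removed, clipping the outline; the r=6.5 cylinder at (5, 12) partially overlaps it — only the 32.04 mm² overlap (of its 119.50 mm²) is removed, clipping the outline — area = 42.91 mm²; (rotated 85° about Z; rotation is an isometry so areas/perimeters/island counts are preserved). Overall, the cross-section is a single solid region. Net area = 42.91 mm².

42.91 mm²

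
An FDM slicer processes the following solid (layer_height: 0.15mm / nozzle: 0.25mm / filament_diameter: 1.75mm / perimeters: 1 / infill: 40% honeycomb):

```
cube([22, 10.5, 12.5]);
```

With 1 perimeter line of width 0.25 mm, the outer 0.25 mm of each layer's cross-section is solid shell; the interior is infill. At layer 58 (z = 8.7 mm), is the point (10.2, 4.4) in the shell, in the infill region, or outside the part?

At z = 8.7 mm: the cube (footprint 22×10.5) is included at this height. Overall, the cross-section is a single solid region. The nearest boundary edge runs (0.00, 0.00)→(22.00, 0.00); distance from the point to it = 4.40 mm. The point is inside the cross-section and 4.40 mm from the nearest boundary — more than the 0.25 mm shell width (1 × 0.25), so it's in the infill interior.

infill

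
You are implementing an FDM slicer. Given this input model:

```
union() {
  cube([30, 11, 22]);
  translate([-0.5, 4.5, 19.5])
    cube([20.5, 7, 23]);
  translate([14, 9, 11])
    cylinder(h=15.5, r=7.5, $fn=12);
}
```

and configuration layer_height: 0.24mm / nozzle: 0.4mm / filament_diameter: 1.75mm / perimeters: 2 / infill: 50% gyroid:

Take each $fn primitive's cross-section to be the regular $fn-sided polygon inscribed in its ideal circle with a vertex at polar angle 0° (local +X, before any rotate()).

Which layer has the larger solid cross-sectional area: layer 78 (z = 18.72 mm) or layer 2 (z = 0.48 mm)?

Layer 78 (z = 18.72): the 30×11 cube contributes its full rectangle (area 330.00 mm²); the cube at (-0.5, 4.5) is absent (z outside [19.5, 42.5]); the cylinder at (14, 9): section is a regular 12-gon, circumradius r=7.5 (area = (12/2)·7.500²·sin(360°/12) = 168.75 mm²); Merging all regions: the regions partially overlap — summed areas 498.75 mm² minus the doubly-counted overlap 113.30 mm² gives 385.45 mm² — area = 385.45 mm². So its area = 385.45 mm². Layer 2 (z = 0.48): the 30×11 cube contributes its full rectangle (area 330.00 mm²); the cube at (-0.5, 4.5) is absent (z outside [19.5, 42.5]); the cylinder at (14, 9) is absent (z outside [11, 26.5]); Taking the union: only the 30×11 cube is present, so the union is just that shape — area = 330.00 mm². So its area = 330.00 mm². Layer 78 is larger (385.45 vs 330.00 mm²).

layer 78 (z = 18.72 mm)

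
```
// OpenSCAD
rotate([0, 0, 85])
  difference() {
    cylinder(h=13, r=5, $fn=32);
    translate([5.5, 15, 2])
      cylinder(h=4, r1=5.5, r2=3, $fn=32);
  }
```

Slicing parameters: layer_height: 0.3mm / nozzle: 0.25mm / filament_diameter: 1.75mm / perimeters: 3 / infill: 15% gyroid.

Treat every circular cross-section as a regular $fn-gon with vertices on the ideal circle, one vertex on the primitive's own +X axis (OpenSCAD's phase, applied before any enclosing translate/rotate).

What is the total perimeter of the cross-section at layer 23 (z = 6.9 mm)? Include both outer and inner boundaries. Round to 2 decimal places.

31.37 mm

At z = 6.9 mm: the cylinder: section is a regular 32-gon, circumradius r=5 (perimeter = 2·32·5.000·sin(180°/32) = 31.37 mm); the cone at (5.5, 15) does not reach this height (z outside [2, 6]); Subtracting the remaining from the first: none of the subtracted shapes is present at this height, so the r=5 cylinder is unchanged — boundary = 31.37 mm; (rotated 85° about Z; rotation is an isometry so areas/perimeters/island counts are preserved). Overall, the cross-section is a single solid region. Total boundary length (outer) = 31.37 mm.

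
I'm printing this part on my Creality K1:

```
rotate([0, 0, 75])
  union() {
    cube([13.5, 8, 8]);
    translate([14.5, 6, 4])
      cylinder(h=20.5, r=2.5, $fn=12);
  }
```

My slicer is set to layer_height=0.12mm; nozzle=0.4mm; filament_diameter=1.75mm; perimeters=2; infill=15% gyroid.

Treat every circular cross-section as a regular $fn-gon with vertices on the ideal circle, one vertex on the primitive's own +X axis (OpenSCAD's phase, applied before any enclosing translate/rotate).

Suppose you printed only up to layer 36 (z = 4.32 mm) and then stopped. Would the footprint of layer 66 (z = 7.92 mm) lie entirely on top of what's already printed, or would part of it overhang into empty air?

entirely on top

Compare the two slices. At z = 4.32: the 13.5×8 cube contributes its full rectangle (area 108.00 mm²); the r=2.5 cylinder at (14.5, 6) contributes a regular 12-gon of circumradius 2.5 (area = (12/2)·2.500²·sin(360°/12) = 18.75 mm²); Merging all regions: the regions partially overlap — summed areas 126.75 mm² minus the doubly-counted overlap 4.58 mm² gives 122.17 mm² — area = 122.17 mm²; (whole slice rotated 75° about Z — lengths, areas and connectivity unchanged). At z = 7.92: the cube (footprint 13.5×8) is included at this height (area 108.00 mm²); the r=2.5 cylinder at (14.5, 6) gives a regular 12-gon of circumradius 2.5 (constant along its height) (area = (12/2)·2.500²·sin(360°/12) = 18.75 mm²); Taking the union: the regions partially overlap — summed areas 126.75 mm² minus the doubly-counted overlap 4.58 mm² gives 122.17 mm² — area = 122.17 mm²; (whole slice rotated 75° about Z — lengths, areas and connectivity unchanged). Checking containment: the cross-section at z = 7.92 is a subset of the cross-section at z = 4.32.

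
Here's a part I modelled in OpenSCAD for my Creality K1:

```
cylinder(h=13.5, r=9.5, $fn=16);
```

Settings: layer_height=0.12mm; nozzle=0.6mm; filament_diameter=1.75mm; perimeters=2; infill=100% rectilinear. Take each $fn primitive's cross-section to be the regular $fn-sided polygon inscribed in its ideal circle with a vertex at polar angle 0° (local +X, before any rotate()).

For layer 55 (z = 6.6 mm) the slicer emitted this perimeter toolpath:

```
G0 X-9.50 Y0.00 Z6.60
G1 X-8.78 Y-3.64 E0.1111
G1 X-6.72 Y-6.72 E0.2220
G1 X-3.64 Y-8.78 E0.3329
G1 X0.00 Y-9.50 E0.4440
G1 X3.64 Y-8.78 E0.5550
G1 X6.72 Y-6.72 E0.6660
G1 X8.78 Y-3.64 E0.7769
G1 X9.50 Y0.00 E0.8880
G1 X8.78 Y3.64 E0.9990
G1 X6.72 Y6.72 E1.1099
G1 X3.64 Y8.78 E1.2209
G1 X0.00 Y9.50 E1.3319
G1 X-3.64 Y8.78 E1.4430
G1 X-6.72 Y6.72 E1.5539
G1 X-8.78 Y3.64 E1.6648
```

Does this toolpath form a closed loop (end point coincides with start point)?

Start point (G0): (-9.50, 0.00). End point (last G1): the path does not return to the start — open.

no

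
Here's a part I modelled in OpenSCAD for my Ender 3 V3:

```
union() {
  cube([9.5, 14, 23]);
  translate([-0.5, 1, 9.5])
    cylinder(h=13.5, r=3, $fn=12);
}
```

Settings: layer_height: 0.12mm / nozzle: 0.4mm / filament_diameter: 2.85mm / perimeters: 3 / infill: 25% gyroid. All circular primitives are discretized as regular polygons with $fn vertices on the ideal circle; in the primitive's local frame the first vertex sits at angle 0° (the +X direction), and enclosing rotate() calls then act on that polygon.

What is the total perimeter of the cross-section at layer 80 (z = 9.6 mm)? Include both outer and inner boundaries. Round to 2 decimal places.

54.36 mm

At z = 9.6 mm: the cube is present — its section is the full 9.5×14 rectangle (perimeter 47.00 mm); the cylinder at (-0.5, 1): section is a regular 12-gon, circumradius r=3 (perimeter = 2·12·3.000·sin(180°/12) = 18.63 mm); Combining (union): the regions partially overlap (shared area 7.65 mm²), so the edge portions inside another operand are dropped and the merged outline is re-measured after clipping — boundary = 54.36 mm. Overall, the cross-section is a single solid region. Total boundary length (outer) = 54.36 mm.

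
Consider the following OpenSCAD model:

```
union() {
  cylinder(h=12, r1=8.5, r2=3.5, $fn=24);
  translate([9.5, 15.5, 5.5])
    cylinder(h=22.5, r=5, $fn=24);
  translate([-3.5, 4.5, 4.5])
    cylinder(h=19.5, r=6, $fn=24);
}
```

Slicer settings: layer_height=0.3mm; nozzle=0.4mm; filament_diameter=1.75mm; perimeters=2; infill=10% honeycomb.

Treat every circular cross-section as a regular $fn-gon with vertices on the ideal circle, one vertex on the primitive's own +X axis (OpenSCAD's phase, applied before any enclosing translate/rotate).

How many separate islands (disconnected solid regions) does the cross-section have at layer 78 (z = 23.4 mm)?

At z = 23.4 mm: the cone does not reach this height (z outside [0, 12]); the r=5 cylinder at (9.5, 15.5) contributes a regular 24-gon of circumradius 5; the r=6 cylinder at (-3.5, 4.5) gives a regular 24-gon of circumradius 6 (constant along its height); Taking the union: the 2 present regions are separate (no shared area or edge), so areas and boundary lengths simply add and each stays a separate island — 2 connected regions. Overall, the cross-section has 2 separate islands. Island count = 2.

2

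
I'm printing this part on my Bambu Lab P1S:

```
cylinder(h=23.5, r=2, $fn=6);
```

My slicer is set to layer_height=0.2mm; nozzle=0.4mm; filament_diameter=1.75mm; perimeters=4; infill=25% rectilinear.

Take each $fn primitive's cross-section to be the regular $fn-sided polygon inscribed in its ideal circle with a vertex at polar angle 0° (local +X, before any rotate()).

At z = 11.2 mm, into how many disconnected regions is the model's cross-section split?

At z = 11.2 mm: the r=2 cylinder gives a regular 6-gon of circumradius 2 (constant along its height). The result has 1 disconnected region.

1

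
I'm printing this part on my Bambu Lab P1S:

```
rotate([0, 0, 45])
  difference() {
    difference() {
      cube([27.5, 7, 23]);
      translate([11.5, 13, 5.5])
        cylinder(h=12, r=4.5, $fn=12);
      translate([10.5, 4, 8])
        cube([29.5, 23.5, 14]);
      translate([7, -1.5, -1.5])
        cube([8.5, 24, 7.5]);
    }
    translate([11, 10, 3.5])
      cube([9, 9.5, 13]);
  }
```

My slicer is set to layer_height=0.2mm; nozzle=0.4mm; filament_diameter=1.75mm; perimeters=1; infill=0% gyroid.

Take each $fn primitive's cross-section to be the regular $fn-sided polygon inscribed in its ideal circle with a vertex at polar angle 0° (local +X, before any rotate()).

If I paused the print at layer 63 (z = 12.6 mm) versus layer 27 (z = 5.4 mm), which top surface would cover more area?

Layer 63 (z = 12.6): the cube (footprint 27.5×7) is included at this height (area 192.50 mm²); the r=4.5 cylinder at (11.5, 13) contributes a regular 12-gon of circumradius 4.5 (area = (12/2)·4.500²·sin(360°/12) = 60.75 mm²); the cube at (10.5, 4) is present — its section is the full 29.5×23.5 rectangle (area 693.25 mm²); the cube at (7, -1.5) does not reach this height (z outside [-1.5, 6]); Taking the first minus the rest: starting from the 27.5×7 cube (192.50 mm²), the r=4.5 cylinder at (11.5, 13) misses the remaining region (no effect); the 29.5×23.5 cube at (10.5, 4) partially overlaps it — only the 51.00 mm² overlap (of its 693.25 mm²) is removed, clipping the outline — area = 141.50 mm²; the cube at (11, 10) is present — its section is the full 9×9.5 rectangle (area 85.50 mm²); Taking the first minus the rest: starting from that combined region (141.50 mm²), the 9×9.5 cube at (11, 10) misses the remaining region (no effect) — area = 141.50 mm²; (whole slice rotated 45° about Z — lengths, areas and connectivity unchanged). So its area = 141.50 mm². Layer 27 (z = 5.4): the 27.5×7 cube contributes its full rectangle (area 192.50 mm²); the cylinder at (11.5, 13) is not intersected at this z (z outside [5.5, 17.5]); the cube at (10.5, 4) does not reach this height (z outside [8, 22]); the cube at (7, -1.5) is present — its section is the full 8.5×24 rectangle (area 204.00 mm²); Taking the first minus the rest: starting from the 27.5×7 cube (192.50 mm²), the 8.5×24 cube at (7, -1.5) partially overlaps it — only the 59.50 mm² overlap (of its 204.00 mm²) is removed, clipping the outline — area = 133.00 mm²; the cube at (11, 10) (footprint 9×9.5) is included at this height (area 85.50 mm²); Subtracting the remaining from the first: starting from the result so far (133.00 mm²), the 9×9.5 cube at (11, 10) misses the remaining region (no effect) — area = 133.00 mm²; (whole slice rotated 45° about Z — lengths, areas and connectivity unchanged). So its area = 133.00 mm². Layer 63 is larger (141.50 vs 133.00 mm²).

layer 63 (z = 12.6 mm)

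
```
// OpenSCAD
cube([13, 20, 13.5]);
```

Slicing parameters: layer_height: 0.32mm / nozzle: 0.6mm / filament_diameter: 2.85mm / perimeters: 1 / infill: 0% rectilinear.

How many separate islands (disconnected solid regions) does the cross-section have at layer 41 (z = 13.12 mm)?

1

At z = 13.12 mm: the cube (footprint 13×20) is included at this height. Overall, the cross-section is a single solid region. Island count = 1.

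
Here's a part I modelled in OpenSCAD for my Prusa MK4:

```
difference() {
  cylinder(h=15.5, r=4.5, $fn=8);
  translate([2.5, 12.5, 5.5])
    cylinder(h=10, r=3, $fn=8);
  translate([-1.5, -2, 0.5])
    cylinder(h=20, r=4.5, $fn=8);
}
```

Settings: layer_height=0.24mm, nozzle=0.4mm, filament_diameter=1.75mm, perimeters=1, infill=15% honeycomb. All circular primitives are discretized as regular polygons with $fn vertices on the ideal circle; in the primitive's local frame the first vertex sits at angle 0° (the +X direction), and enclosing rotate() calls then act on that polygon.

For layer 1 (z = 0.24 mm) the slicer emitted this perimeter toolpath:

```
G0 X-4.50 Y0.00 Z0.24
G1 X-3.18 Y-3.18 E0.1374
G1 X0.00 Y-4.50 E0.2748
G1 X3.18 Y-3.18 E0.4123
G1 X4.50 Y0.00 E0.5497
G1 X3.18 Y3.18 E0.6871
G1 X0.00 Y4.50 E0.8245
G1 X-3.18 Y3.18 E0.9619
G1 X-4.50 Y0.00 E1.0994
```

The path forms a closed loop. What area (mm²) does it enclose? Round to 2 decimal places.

57.24 mm²

Apply the shoelace formula to the sequence of (X, Y) vertices; enclosed area = 57.24 mm².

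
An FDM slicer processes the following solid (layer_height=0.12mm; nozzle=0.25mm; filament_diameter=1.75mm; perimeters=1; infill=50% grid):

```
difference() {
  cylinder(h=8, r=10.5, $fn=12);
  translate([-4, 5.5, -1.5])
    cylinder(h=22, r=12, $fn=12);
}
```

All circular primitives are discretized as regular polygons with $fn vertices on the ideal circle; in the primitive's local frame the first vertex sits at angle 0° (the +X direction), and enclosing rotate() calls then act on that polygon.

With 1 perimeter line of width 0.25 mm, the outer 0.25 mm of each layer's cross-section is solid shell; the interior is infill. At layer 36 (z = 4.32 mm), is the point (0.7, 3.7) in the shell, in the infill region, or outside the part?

outside

At z = 4.32 mm: the cylinder: section is a regular 12-gon, circumradius r=10.5; the r=12 cylinder at (-4, 5.5) gives a regular 12-gon of circumradius 12 (constant along its height); After the difference (first − rest): starting from the r=10.5 cylinder, the r=12 cylinder at (-4, 5.5) partially overlaps it — only the 230.54 mm² overlap (of its 432.00 mm²) is removed, clipping the outline — 1 connected region. Overall, the cross-section is a single solid region. The nearest boundary edge runs (6.39, -0.50)→(8.00, 5.50); distance from the point to it = 6.59 mm. The point is not inside any of the regions above, so it lies outside the cross-section (6.59 mm from the nearest boundary).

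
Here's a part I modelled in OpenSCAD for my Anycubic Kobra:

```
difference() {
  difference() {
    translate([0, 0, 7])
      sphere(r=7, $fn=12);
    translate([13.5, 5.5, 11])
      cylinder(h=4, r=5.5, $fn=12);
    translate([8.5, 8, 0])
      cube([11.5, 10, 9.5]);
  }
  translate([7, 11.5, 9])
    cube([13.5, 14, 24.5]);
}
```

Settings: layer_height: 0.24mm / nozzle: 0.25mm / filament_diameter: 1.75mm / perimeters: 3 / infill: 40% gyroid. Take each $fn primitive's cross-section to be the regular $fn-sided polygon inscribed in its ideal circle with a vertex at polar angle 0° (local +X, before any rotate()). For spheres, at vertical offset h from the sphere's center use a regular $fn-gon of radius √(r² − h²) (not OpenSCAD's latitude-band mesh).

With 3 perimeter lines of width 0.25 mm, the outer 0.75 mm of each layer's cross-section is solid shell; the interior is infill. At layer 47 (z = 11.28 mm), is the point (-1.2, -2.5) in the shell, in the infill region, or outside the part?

infill

At z = 11.28 mm: the sphere: section is a regular 12-gon, circumradius = √(r²−h²) = √(7²−4.28²) = 5.539; the r=5.5 cylinder at (13.5, 5.5) gives a regular 12-gon of circumradius 5.5 (constant along its height); the cube at (8.5, 8) is absent (z outside [0, 9.5]); After the difference (first − rest): starting from the r=7 sphere, the r=5.5 cylinder at (13.5, 5.5) misses the remaining region (no effect) — 1 connected region; the cube at (7, 11.5) (footprint 13.5×14) is included at this height; Taking the first minus the rest: starting from the result so far, the 13.5×14 cube at (7, 11.5) misses the remaining region (no effect) — 1 connected region. Overall, the cross-section is a single solid region. The nearest boundary edge runs (-0.00, -5.54)→(-2.77, -4.80); distance from the point to it = 2.62 mm. The point is inside the cross-section and 2.62 mm from the nearest boundary — more than the 0.75 mm shell width (3 × 0.25), so it's in the infill interior.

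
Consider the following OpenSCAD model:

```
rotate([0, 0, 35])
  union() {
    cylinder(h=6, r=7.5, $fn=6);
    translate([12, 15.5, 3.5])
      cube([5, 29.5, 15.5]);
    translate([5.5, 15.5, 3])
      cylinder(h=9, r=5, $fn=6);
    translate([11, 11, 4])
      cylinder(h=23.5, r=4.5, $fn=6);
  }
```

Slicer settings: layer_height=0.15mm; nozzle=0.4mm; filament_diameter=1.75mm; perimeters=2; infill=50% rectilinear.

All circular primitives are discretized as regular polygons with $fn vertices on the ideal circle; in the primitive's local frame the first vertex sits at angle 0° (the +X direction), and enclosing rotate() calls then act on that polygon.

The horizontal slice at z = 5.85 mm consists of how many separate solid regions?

3

At z = 5.85 mm: the cylinder: section is a regular 6-gon, circumradius r=7.5; the cube at (12, 15.5) is present — its section is the full 5×29.5 rectangle; the r=5 cylinder at (5.5, 15.5) contributes a regular 6-gon of circumradius 5; the r=4.5 cylinder at (11, 11) contributes a regular 6-gon of circumradius 4.5; Taking the union: the regions partially overlap (shared area 5.23 mm²), so overlapping operands fuse into one piece — 3 connected regions; (rotated 35° about Z; rotation is an isometry so areas/perimeters/island counts are preserved). The result has 3 disconnected regions.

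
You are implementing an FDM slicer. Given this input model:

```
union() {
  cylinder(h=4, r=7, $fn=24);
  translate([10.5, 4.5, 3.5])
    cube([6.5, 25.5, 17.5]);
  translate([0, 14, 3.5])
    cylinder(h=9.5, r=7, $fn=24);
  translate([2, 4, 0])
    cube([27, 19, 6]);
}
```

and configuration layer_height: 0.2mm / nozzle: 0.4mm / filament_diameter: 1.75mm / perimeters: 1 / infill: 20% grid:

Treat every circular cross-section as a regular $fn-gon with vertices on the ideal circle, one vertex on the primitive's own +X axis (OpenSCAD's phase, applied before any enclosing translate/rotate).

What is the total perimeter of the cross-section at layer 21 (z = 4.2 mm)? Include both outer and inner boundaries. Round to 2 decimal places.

At z = 4.2 mm: the cylinder is not intersected at this z (z outside [0, 4]); the cube at (10.5, 4.5) is present — its section is the full 6.5×25.5 rectangle (perimeter 64.00 mm); the r=7 cylinder at (0, 14) contributes a regular 24-gon of circumradius 7 (perimeter = 2·24·7.000·sin(180°/24) = 43.86 mm); the cube at (2, 4) is present — its section is the full 27×19 rectangle (perimeter 92.00 mm); Taking the union: the regions partially overlap (shared area 168.88 mm²), so the edge portions inside another operand are dropped and the merged outline is re-measured after clipping — boundary = 118.62 mm. Overall, the cross-section is a single solid region. Total boundary length (outer) = 118.62 mm.

118.62 mm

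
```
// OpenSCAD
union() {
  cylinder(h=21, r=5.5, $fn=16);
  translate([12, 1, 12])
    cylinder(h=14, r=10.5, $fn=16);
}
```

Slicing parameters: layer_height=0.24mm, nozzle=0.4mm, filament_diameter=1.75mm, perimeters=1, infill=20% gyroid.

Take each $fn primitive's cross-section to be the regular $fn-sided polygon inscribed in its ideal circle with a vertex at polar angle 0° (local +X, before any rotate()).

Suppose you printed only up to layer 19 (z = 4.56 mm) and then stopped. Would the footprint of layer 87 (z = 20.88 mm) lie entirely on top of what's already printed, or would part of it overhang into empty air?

Compare the two slices. At z = 4.56: the r=5.5 cylinder contributes a regular 16-gon of circumradius 5.5 (area = (16/2)·5.500²·sin(360°/16) = 92.61 mm²); the cylinder at (12, 1) does not reach this height (z outside [12, 26]); Taking the union: only the r=5.5 cylinder is present, so the union is just that shape — area = 92.61 mm². At z = 20.88: the cylinder: section is a regular 16-gon, circumradius r=5.5 (area = (16/2)·5.500²·sin(360°/16) = 92.61 mm²); the cylinder at (12, 1): section is a regular 16-gon, circumradius r=10.5 (area = (16/2)·10.500²·sin(360°/16) = 337.53 mm²); Merging all regions: the regions partially overlap — summed areas 430.14 mm² minus the doubly-counted overlap 24.43 mm² gives 405.71 mm² — area = 405.71 mm². Checking containment: at z = 20.88 the cross-section extends beyond the z = 4.56 cross-section by about 313.10 mm².

part overhangs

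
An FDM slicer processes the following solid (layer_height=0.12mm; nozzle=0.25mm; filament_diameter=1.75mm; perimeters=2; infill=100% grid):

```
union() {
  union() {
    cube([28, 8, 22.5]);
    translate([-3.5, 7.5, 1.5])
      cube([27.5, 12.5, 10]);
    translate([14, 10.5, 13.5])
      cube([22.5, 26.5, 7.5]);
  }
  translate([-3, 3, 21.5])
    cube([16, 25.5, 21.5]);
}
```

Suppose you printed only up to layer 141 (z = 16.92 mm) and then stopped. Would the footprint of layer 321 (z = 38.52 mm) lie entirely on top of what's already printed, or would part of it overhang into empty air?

Compare the two slices. At z = 16.92: the cube (footprint 28×8) is included at this height (area 224.00 mm²); the cube at (-3.5, 7.5) does not reach this height (z outside [1.5, 11.5]); the cube at (14, 10.5) is present — its section is the full 22.5×26.5 rectangle (area 596.25 mm²); Merging all regions: the 2 present regions are separate (no shared area or edge), so areas and boundary lengths simply add and each stays a separate island — area = 820.25 mm²; the cube at (-3, 3) is not intersected at this z (z outside [21.5, 43]); Combining (union): only that combined region is present, so the union is just that shape — area = 820.25 mm². At z = 38.52: the cube is not intersected at this z (z outside [0, 22.5]); the cube at (-3.5, 7.5) is not intersected at this z (z outside [1.5, 11.5]); the cube at (14, 10.5) is not intersected at this z (z outside [13.5, 21]); Merging all regions: nothing is present at this height; the cube at (-3, 3) (footprint 16×25.5) is included at this height (area 408.00 mm²); Combining (union): only the 16×25.5 cube at (-3, 3) is present, so the union is just that shape — area = 408.00 mm². Checking containment: at z = 38.52 the cross-section extends beyond the z = 16.92 cross-section by about 343.00 mm².

part overhangs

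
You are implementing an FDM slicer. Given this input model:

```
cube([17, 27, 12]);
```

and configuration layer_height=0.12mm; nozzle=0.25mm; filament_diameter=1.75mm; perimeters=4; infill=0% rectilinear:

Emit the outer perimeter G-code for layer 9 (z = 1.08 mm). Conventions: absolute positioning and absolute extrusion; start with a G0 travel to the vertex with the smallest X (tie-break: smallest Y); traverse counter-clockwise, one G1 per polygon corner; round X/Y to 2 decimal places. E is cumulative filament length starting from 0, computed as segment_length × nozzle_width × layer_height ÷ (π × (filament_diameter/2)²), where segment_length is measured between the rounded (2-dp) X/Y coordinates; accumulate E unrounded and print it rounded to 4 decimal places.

At z = 1.08 mm: the cube (footprint 17×27) is included at this height. The outline is a single polygon with 4 vertices. Extrusion per mm of travel: 0.25 × 0.12 / (π × 0.875²) = 0.012473. Accumulating E over each segment gives final E = 1.0976.

G0 X0.00 Y0.00 Z1.08
G1 X17.00 Y0.00 E0.2120
G1 X17.00 Y27.00 E0.5488
G1 X0.00 Y27.00 E0.7608
G1 X0.00 Y0.00 E1.0976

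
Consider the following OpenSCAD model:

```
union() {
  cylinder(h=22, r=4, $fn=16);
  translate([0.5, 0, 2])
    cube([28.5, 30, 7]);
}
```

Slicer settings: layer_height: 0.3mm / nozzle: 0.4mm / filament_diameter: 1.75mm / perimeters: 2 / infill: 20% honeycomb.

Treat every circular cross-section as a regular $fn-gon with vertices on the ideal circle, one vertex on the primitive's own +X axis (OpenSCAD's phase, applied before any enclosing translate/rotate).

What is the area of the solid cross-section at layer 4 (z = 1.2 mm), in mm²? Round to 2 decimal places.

At z = 1.2 mm: the r=4 cylinder gives a regular 16-gon of circumradius 4 (constant along its height) (area = (16/2)·4.000²·sin(360°/16) = 48.98 mm²); the cube at (0.5, 0) does not reach this height (z outside [2, 9]); Merging all regions: only the r=4 cylinder is present, so the union is just that shape — area = 48.98 mm². Overall, the cross-section is a single solid region. Net area = 48.98 mm².

48.98 mm²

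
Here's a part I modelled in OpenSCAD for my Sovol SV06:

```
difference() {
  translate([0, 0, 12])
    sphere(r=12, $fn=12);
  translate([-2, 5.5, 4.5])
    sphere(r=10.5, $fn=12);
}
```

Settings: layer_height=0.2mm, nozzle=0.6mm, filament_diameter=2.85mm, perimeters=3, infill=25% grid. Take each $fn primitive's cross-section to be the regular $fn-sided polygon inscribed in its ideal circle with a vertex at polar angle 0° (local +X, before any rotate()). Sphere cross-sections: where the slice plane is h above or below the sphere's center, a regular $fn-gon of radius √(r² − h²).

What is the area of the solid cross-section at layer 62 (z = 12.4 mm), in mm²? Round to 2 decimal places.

293.77 mm²

At z = 12.4 mm: the r=12 sphere contributes a regular 12-gon of circumradius √(12²−0.4²) = 11.993 (area = (12/2)·11.993²·sin(360°/12) = 431.52 mm²); the r=10.5 sphere at (-2, 5.5) slices to a regular 12-gon of circumradius 6.917 (√(r²−h²) with h=7.9 from center) (area = (12/2)·6.917²·sin(360°/12) = 143.52 mm²); Taking the first minus the rest: starting from the r=12 sphere (431.52 mm²), the r=10.5 sphere at (-2, 5.5) partially overlaps it — only the 137.75 mm² overlap (of its 143.52 mm²) is removed, clipping the outline — area = 293.77 mm². Overall, the cross-section is a single solid region. Net area = 293.77 mm².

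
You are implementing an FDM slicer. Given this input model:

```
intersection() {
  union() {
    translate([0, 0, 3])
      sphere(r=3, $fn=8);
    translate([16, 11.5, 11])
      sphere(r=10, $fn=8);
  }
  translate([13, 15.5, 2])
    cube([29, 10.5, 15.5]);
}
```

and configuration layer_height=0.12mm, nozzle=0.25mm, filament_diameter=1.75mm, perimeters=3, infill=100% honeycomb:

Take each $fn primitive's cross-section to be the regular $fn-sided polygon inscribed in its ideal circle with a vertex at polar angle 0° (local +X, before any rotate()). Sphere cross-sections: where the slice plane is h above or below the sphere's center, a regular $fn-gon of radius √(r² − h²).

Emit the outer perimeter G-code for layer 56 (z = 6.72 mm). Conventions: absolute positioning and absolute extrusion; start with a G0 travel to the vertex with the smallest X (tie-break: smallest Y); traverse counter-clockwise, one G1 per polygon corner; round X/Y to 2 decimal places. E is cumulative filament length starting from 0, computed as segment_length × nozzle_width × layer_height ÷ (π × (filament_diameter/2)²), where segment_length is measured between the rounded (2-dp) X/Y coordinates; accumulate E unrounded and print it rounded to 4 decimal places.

G0 X13.00 Y15.50 Z6.72
G1 X23.38 Y15.50 E0.1295
G1 X22.39 Y17.89 E0.1617
G1 X16.00 Y20.54 E0.2480
G1 X13.00 Y19.30 E0.2885
G1 X13.00 Y15.50 E0.3359

At z = 6.72 mm: the sphere is absent (|z−center|=3.720 > r=3); the r=10 sphere at (16, 11.5) contributes a regular 8-gon of circumradius √(10²−4.28²) = 9.038; Combining (union): only the r=10 sphere at (16, 11.5) is present, so the union is just that shape — 1 connected region; the 29×10.5 cube at (13, 15.5) contributes its full rectangle; Taking the intersection: the 29×10.5 cube at (13, 15.5) partially overlaps the result so far; clipping to the common part keeps 38.17 mm² — 1 connected region. The outline is a single polygon with 5 vertices. Extrusion per mm of travel: 0.25 × 0.12 / (π × 0.875²) = 0.012473. Accumulating E over each segment gives final E = 0.3359.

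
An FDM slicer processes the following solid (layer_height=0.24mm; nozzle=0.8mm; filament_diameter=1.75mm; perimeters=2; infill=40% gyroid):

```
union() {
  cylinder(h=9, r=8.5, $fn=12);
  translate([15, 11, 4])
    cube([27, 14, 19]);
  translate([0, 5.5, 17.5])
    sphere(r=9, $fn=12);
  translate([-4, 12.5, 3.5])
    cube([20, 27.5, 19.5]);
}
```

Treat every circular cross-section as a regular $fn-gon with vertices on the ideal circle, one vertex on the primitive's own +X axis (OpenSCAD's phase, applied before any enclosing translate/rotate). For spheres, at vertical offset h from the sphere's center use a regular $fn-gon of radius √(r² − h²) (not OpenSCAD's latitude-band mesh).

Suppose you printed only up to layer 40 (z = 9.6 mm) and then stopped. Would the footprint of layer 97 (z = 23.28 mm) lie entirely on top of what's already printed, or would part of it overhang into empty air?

part overhangs

Compare the two slices. At z = 9.6: the cylinder does not reach this height (z outside [0, 9]); the cube at (15, 11) (footprint 27×14) is included at this height (area 378.00 mm²); the sphere at (0, 5.5): section is a regular 12-gon, circumradius = √(r²−h²) = √(9²−7.9²) = 4.312 (area = (12/2)·4.312²·sin(360°/12) = 55.77 mm²); the cube at (-4, 12.5) is present — its section is the full 20×27.5 rectangle (area 550.00 mm²); Merging all regions: the regions partially overlap — summed areas 983.77 mm² minus the doubly-counted overlap 12.50 mm² gives 971.27 mm² — area = 971.27 mm². At z = 23.28: the cylinder does not reach this height (z outside [0, 9]); the cube at (15, 11) does not reach this height (z outside [4, 23]); the r=9 sphere at (0, 5.5) contributes a regular 12-gon of circumradius √(9²−5.78²) = 6.899 (area = (12/2)·6.899²·sin(360°/12) = 142.77 mm²); the cube at (-4, 12.5) is absent (z outside [3.5, 23]); Combining (union): only the r=9 sphere at (0, 5.5) is present, so the union is just that shape — area = 142.77 mm². Checking containment: at z = 23.28 the cross-section extends beyond the z = 9.6 cross-section by about 87.00 mm².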